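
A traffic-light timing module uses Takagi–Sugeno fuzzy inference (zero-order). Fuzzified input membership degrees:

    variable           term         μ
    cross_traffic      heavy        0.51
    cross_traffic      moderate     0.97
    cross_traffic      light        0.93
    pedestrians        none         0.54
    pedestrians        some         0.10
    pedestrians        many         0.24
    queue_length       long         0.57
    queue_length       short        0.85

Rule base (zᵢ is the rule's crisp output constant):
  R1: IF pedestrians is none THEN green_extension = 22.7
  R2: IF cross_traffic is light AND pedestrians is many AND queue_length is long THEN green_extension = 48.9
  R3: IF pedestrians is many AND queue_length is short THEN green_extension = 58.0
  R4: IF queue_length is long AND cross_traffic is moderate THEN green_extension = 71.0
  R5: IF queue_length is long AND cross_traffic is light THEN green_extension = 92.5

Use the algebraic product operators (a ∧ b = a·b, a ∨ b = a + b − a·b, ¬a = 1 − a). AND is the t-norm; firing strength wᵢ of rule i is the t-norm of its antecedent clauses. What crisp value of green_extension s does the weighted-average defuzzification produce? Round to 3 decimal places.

60.690

R1 (z=22.7): none=0.54 → w = 0.5400
R2 (z=48.9): light=0.93, many=0.24, long=0.57; AND[a·b] → w = 0.1272
R3 (z=58.0): many=0.24, short=0.85; AND[a·b] → w = 0.2040
R4 (z=71.0): long=0.57, moderate=0.97; AND[a·b] → w = 0.5529
R5 (z=92.5): long=0.57, light=0.93; AND[a·b] → w = 0.5301
Weighted average = (0.5400·22.7 + 0.1272·48.9 + 0.2040·58.0 + 0.5529·71.0 + 0.5301·92.5) / (0.5400 + 0.1272 + 0.2040 + 0.5529 + 0.5301)
  = 118.6014 / 1.9542 = 60.690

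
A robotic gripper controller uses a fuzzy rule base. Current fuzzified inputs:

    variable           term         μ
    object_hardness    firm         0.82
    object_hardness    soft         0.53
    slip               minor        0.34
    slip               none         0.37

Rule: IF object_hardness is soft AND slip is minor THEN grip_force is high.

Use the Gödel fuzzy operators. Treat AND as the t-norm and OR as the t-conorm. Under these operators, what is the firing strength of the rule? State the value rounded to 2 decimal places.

firing strength: soft=0.53, minor=0.34; AND[min(a, b)] → w = 0.34

0.34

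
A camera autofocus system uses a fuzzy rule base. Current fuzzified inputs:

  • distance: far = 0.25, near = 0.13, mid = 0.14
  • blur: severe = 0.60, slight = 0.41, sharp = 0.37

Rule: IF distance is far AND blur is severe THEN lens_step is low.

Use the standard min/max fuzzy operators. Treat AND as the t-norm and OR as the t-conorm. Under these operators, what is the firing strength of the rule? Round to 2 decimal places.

firing strength: far=0.25, severe=0.60; AND[min(a, b)] → w = 0.25

0.25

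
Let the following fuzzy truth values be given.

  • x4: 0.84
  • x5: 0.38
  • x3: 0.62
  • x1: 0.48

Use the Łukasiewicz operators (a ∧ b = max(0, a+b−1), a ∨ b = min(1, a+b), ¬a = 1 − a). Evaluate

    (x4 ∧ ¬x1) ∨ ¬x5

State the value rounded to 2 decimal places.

¬x1 = 1 − 0.48 = 0.52
x4 ∧ ¬x1 = max(0, a+b−1) on (0.84, 0.52) = 0.36
¬x5 = 1 − 0.38 = 0.62
(x4 ∧ ¬x1) ∨ ¬x5 = min(1, a+b) on (0.36, 0.62) = 0.98

0.98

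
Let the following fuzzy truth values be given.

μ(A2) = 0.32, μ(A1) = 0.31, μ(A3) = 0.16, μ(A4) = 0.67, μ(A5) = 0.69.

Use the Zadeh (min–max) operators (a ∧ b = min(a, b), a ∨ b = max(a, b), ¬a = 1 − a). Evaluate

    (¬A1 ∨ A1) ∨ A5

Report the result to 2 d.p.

¬A1 = 1 − 0.31 = 0.69
¬A1 ∨ A1 = max(a, b) on (0.69, 0.31) = 0.69
(¬A1 ∨ A1) ∨ A5 = max(a, b) on (0.69, 0.69) = 0.69

0.69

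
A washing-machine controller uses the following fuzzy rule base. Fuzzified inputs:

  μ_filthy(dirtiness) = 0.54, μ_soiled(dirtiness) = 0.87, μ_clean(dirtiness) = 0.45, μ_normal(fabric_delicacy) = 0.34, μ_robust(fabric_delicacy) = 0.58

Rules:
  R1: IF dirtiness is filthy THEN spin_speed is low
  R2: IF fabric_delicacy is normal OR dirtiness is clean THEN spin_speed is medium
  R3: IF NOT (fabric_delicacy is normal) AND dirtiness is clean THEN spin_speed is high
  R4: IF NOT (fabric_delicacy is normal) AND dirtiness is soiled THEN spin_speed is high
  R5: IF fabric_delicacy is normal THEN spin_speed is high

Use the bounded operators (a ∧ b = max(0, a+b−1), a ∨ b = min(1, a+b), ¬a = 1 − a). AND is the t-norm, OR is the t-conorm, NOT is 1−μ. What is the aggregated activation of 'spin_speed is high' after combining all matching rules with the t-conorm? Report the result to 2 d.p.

R1: filthy=0.54 → w = 0.54
R2: normal=0.34, clean=0.45; OR[min(1, a+b)] → w = 0.79
R3: ¬normal=1−0.34=0.66, clean=0.45; AND[max(0, a+b−1)] → w = 0.11
R4: ¬normal=1−0.34=0.66, soiled=0.87; AND[max(0, a+b−1)] → w = 0.53
R5: normal=0.34 → w = 0.34
Rules with consequent 'high': {R3, R4, R5} → strengths 0.11, 0.53, 0.34
Aggregate via t-conorm [min(1, a+b)]: 0.98

0.98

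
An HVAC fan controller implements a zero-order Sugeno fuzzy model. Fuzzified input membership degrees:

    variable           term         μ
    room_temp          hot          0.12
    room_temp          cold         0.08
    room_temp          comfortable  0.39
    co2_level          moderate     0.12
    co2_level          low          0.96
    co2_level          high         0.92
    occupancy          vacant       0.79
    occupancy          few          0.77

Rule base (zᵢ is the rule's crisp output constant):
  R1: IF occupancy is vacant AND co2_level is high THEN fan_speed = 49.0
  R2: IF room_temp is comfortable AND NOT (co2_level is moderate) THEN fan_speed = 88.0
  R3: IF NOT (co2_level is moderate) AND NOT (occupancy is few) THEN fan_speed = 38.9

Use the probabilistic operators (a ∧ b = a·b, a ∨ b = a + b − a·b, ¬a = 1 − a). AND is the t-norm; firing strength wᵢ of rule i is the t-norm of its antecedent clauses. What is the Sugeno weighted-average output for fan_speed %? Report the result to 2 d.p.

R1 (z=49.0): vacant=0.79, high=0.92; AND[a·b] → w = 0.7268
R2 (z=88.0): comfortable=0.39, ¬moderate=1−0.12=0.88; AND[a·b] → w = 0.3432
R3 (z=38.9): ¬moderate=1−0.12=0.88, ¬few=1−0.77=0.23; AND[a·b] → w = 0.2024
Weighted average = (0.7268·49.0 + 0.3432·88.0 + 0.2024·38.9) / (0.7268 + 0.3432 + 0.2024)
  = 73.6882 / 1.2724 = 57.91

57.91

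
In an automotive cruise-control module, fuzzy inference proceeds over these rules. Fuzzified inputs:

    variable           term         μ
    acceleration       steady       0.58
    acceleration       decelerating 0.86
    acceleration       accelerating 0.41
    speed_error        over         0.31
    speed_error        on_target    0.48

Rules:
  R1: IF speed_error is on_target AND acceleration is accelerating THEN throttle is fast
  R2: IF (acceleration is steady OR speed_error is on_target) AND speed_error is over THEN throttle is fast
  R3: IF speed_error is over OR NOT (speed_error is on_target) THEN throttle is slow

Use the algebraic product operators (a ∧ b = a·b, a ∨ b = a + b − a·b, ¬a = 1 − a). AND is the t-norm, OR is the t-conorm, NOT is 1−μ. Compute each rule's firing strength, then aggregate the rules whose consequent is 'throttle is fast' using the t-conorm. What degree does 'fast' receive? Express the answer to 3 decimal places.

0.391

R1: on_target=0.48, accelerating=0.41; AND[a·b] → w = 0.1968
R2: (steady=0.58 OR on_target=0.48) = 0.7816; AND[a·b] with over=0.31 → w = 0.2423
R3: over=0.31, ¬on_target=1−0.48=0.52; OR[a + b − a·b] → w = 0.6688
Rules with consequent 'fast': {R1, R2} → strengths 0.1968, 0.2423
Aggregate via t-conorm [a + b − a·b]: 0.3914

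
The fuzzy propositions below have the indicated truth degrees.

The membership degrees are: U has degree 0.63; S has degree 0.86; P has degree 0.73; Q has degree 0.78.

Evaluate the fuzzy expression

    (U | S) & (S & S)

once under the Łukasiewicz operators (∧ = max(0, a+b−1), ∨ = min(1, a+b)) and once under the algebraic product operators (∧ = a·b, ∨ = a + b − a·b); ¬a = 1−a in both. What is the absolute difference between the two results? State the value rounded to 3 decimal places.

Under Łukasiewicz:
  U | S = min(1, a+b) on (0.63, 0.86) = 1.00
  S & S = max(0, a+b−1) on (0.86, 0.86) = 0.72
  (U | S) & (S & S) = max(0, a+b−1) on (1.00, 0.72) = 0.72
  → value = 0.7200
Under algebraic product:
  U | S = a + b − a·b on (0.6300, 0.8600) = 0.9482
  S & S = a·b on (0.8600, 0.8600) = 0.7396
  (U | S) & (S & S) = a·b on (0.9482, 0.7396) = 0.7013
  → value = 0.7013
|0.7200 − 0.7013| = 0.019

0.019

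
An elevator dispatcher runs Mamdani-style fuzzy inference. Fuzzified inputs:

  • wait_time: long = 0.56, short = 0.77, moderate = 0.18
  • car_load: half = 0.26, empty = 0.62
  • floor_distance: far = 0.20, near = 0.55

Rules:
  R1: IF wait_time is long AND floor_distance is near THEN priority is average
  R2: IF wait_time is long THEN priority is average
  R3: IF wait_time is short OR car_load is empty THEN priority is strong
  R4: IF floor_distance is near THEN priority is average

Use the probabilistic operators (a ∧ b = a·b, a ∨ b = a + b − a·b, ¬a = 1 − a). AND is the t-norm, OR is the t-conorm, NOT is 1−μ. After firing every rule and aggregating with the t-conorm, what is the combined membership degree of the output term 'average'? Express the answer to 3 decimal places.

0.863

R1: long=0.56, near=0.55; AND[a·b] → w = 0.3080
R2: long=0.56 → w = 0.5600
R3: short=0.77, empty=0.62; OR[a + b − a·b] → w = 0.9126
R4: near=0.55 → w = 0.5500
Rules with consequent 'average': {R1, R2, R4} → strengths 0.3080, 0.5600, 0.5500
Aggregate via t-conorm [a + b − a·b]: 0.8630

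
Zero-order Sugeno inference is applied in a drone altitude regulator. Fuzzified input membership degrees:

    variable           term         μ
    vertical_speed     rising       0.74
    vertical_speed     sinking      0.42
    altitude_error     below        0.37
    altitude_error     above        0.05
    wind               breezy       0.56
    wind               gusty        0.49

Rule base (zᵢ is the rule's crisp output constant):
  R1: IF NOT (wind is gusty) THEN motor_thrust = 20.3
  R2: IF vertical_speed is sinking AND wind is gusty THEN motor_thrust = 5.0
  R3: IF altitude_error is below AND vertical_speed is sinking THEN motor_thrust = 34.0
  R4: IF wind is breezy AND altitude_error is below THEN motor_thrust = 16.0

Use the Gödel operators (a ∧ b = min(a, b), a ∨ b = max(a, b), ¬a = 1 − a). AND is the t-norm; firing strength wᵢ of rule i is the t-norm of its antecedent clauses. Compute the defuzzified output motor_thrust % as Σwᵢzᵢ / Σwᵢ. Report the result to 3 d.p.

18.535

R1 (z=20.3): ¬gusty=1−0.49=0.51 → w = 0.51
R2 (z=5.0): sinking=0.42, gusty=0.49; AND[min(a, b)] → w = 0.42
R3 (z=34.0): below=0.37, sinking=0.42; AND[min(a, b)] → w = 0.37
R4 (z=16.0): breezy=0.56, below=0.37; AND[min(a, b)] → w = 0.37
Weighted average = (0.51·20.3 + 0.42·5.0 + 0.37·34.0 + 0.37·16.0) / (0.51 + 0.42 + 0.37 + 0.37)
  = 30.9530 / 1.6700 = 18.535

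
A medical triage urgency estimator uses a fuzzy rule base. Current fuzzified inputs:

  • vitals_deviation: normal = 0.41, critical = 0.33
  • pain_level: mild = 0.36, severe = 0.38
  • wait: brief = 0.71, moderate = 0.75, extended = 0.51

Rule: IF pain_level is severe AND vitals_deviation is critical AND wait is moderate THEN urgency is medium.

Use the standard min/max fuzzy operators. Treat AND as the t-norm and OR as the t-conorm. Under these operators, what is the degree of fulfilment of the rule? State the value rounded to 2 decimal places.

firing strength: severe=0.38, critical=0.33, moderate=0.75; AND[min(a, b)] → w = 0.33

0.33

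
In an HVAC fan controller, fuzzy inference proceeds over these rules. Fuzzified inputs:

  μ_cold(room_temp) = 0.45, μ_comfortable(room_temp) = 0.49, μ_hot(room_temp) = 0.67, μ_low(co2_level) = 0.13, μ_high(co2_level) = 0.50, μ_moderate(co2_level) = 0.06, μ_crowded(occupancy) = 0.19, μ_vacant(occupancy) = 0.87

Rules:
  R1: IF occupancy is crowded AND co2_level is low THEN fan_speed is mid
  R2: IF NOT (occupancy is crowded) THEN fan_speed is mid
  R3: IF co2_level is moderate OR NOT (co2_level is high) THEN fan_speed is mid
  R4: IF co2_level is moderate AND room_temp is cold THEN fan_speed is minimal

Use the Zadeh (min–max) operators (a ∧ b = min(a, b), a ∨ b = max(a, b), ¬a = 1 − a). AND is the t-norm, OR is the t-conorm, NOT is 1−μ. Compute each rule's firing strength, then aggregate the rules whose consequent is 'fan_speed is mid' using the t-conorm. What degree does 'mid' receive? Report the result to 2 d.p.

0.81

R1: crowded=0.19, low=0.13; AND[min(a, b)] → w = 0.13
R2: ¬crowded=1−0.19=0.81 → w = 0.81
R3: moderate=0.06, ¬high=1−0.50=0.50; OR[max(a, b)] → w = 0.50
R4: moderate=0.06, cold=0.45; AND[min(a, b)] → w = 0.06
Rules with consequent 'mid': {R1, R2, R3} → strengths 0.13, 0.81, 0.50
Aggregate via t-conorm [max(a, b)]: 0.81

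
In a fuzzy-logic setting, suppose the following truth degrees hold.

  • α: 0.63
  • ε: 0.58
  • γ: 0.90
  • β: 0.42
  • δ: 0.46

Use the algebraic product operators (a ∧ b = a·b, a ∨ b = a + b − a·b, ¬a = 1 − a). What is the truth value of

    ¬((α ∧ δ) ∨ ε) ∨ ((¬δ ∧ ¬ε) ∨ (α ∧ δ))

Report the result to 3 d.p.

0.615

α ∧ δ = a·b on (0.6300, 0.4600) = 0.2898
(α ∧ δ) ∨ ε = a + b − a·b on (0.2898, 0.5800) = 0.7017
¬((α ∧ δ) ∨ ε) = 1 − 0.7017 = 0.2983
¬δ = 1 − 0.4600 = 0.5400
¬ε = 1 − 0.5800 = 0.4200
¬δ ∧ ¬ε = a·b on (0.5400, 0.4200) = 0.2268
α ∧ δ = a·b on (0.6300, 0.4600) = 0.2898
(¬δ ∧ ¬ε) ∨ (α ∧ δ) = a + b − a·b on (0.2268, 0.2898) = 0.4509
¬((α ∧ δ) ∨ ε) ∨ ((¬δ ∧ ¬ε) ∨ (α ∧ δ)) = a + b − a·b on (0.2983, 0.4509) = 0.6147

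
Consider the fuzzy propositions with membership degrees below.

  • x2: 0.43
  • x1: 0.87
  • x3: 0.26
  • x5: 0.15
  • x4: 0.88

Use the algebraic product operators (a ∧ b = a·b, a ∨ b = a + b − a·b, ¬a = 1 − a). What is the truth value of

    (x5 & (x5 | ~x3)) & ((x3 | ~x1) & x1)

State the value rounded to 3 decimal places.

~x3 = 1 − 0.2600 = 0.7400
x5 | ~x3 = a + b − a·b on (0.1500, 0.7400) = 0.7790
x5 & (x5 | ~x3) = a·b on (0.1500, 0.7790) = 0.1168
~x1 = 1 − 0.8700 = 0.1300
x3 | ~x1 = a + b − a·b on (0.2600, 0.1300) = 0.3562
(x3 | ~x1) & x1 = a·b on (0.3562, 0.8700) = 0.3099
(x5 & (x5 | ~x3)) & ((x3 | ~x1) & x1) = a·b on (0.1168, 0.3099) = 0.0362

0.036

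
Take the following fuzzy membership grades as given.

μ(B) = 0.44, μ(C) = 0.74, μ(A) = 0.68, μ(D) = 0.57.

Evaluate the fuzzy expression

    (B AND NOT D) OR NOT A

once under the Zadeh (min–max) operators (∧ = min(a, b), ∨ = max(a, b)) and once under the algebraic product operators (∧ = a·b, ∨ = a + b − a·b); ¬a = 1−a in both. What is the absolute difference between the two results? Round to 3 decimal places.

Under Zadeh (min–max):
  NOT D = 1 − 0.57 = 0.43
  B AND NOT D = min(a, b) on (0.44, 0.43) = 0.43
  NOT A = 1 − 0.68 = 0.32
  (B AND NOT D) OR NOT A = max(a, b) on (0.43, 0.32) = 0.43
  → value = 0.4300
Under algebraic product:
  NOT D = 1 − 0.5700 = 0.4300
  B AND NOT D = a·b on (0.4400, 0.4300) = 0.1892
  NOT A = 1 − 0.6800 = 0.3200
  (B AND NOT D) OR NOT A = a + b − a·b on (0.1892, 0.3200) = 0.4487
  → value = 0.4487
|0.4300 − 0.4487| = 0.019

0.019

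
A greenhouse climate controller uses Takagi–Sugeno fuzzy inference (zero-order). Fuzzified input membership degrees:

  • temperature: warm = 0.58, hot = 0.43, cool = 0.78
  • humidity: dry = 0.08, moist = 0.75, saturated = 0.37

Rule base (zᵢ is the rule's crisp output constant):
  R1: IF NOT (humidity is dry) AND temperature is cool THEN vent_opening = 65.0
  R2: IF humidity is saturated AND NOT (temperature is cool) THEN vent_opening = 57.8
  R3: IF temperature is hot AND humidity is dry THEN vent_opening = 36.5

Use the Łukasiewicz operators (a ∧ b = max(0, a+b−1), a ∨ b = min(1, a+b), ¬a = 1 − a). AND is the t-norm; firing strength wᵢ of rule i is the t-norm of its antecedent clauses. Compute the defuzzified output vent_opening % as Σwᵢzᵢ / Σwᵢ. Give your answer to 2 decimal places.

R1 (z=65.0): ¬dry=1−0.08=0.92, cool=0.78; AND[max(0, a+b−1)] → w = 0.70
R2 (z=57.8): saturated=0.37, ¬cool=1−0.78=0.22; AND[max(0, a+b−1)] → w = 0.00
R3 (z=36.5): hot=0.43, dry=0.08; AND[max(0, a+b−1)] → w = 0.00
Weighted average = (0.70·65.0 + 0.00·57.8 + 0.00·36.5) / (0.70 + 0.00 + 0.00)
  = 45.5000 / 0.7000 = 65.00

65.00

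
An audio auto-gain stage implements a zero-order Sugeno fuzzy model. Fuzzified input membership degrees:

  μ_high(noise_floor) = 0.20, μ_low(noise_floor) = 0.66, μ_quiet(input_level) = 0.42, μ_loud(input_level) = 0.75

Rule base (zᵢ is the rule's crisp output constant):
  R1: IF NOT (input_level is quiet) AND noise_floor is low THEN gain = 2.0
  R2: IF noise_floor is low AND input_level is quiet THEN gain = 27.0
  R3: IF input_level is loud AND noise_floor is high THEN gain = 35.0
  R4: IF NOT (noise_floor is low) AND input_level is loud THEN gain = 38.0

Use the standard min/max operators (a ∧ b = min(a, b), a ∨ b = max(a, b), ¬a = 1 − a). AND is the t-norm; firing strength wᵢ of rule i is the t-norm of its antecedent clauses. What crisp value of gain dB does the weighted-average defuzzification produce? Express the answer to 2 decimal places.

R1 (z=2.0): ¬quiet=1−0.42=0.58, low=0.66; AND[min(a, b)] → w = 0.58
R2 (z=27.0): low=0.66, quiet=0.42; AND[min(a, b)] → w = 0.42
R3 (z=35.0): loud=0.75, high=0.20; AND[min(a, b)] → w = 0.20
R4 (z=38.0): ¬low=1−0.66=0.34, loud=0.75; AND[min(a, b)] → w = 0.34
Weighted average = (0.58·2.0 + 0.42·27.0 + 0.20·35.0 + 0.34·38.0) / (0.58 + 0.42 + 0.20 + 0.34)
  = 32.4200 / 1.5400 = 21.05

21.05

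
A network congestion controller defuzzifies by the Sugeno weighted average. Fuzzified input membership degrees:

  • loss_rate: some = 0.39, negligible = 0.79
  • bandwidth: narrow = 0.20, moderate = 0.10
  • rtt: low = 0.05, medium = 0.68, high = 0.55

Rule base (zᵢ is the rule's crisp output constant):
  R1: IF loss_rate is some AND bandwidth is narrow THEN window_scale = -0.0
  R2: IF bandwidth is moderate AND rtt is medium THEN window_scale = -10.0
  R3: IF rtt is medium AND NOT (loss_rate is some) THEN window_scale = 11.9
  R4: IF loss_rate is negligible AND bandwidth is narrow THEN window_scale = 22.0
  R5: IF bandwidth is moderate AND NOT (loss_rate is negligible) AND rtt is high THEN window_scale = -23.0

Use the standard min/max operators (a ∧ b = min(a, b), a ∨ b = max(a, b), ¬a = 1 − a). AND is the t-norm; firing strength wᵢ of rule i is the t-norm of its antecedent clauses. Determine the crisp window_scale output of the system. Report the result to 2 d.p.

6.91

R1 (z=-0.0): some=0.39, narrow=0.20; AND[min(a, b)] → w = 0.20
R2 (z=-10.0): moderate=0.10, medium=0.68; AND[min(a, b)] → w = 0.10
R3 (z=11.9): medium=0.68, ¬some=1−0.39=0.61; AND[min(a, b)] → w = 0.61
R4 (z=22.0): negligible=0.79, narrow=0.20; AND[min(a, b)] → w = 0.20
R5 (z=-23.0): moderate=0.10, ¬negligible=1−0.79=0.21, high=0.55; AND[min(a, b)] → w = 0.10
Weighted average = (0.20·-0.0 + 0.10·-10.0 + 0.61·11.9 + 0.20·22.0 + 0.10·-23.0) / (0.20 + 0.10 + 0.61 + 0.20 + 0.10)
  = 8.3590 / 1.2100 = 6.91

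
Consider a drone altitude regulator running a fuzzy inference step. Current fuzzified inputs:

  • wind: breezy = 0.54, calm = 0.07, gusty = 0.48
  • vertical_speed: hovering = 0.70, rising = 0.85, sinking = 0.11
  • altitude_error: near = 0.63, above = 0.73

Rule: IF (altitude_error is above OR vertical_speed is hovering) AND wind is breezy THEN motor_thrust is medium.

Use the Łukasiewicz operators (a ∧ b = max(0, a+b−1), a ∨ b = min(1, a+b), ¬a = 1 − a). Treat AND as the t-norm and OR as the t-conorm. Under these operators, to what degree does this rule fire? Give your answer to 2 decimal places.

0.54

firing strength: (above=0.73 OR hovering=0.70) = 1.00; AND[max(0, a+b−1)] with breezy=0.54 → w = 0.54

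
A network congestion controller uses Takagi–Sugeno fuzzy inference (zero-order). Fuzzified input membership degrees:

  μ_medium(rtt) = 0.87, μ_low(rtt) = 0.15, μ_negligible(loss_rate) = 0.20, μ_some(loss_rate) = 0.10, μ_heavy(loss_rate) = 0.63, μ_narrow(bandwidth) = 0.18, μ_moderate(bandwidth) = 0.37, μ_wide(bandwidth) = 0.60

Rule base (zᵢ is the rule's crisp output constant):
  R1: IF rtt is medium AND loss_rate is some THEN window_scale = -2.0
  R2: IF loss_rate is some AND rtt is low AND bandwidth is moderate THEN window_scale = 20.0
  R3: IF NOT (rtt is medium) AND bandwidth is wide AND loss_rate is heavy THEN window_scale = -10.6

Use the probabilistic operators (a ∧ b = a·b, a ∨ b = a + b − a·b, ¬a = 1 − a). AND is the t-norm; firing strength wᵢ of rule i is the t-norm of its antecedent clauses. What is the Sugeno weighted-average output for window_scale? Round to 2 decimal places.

-4.12

R1 (z=-2.0): medium=0.87, some=0.10; AND[a·b] → w = 0.0870
R2 (z=20.0): some=0.10, low=0.15, moderate=0.37; AND[a·b] → w = 0.0055
R3 (z=-10.6): ¬medium=1−0.87=0.13, wide=0.60, heavy=0.63; AND[a·b] → w = 0.0491
Weighted average = (0.0870·-2.0 + 0.0055·20.0 + 0.0491·-10.6) / (0.0870 + 0.0055 + 0.0491)
  = -0.5839 / 0.1417 = -4.12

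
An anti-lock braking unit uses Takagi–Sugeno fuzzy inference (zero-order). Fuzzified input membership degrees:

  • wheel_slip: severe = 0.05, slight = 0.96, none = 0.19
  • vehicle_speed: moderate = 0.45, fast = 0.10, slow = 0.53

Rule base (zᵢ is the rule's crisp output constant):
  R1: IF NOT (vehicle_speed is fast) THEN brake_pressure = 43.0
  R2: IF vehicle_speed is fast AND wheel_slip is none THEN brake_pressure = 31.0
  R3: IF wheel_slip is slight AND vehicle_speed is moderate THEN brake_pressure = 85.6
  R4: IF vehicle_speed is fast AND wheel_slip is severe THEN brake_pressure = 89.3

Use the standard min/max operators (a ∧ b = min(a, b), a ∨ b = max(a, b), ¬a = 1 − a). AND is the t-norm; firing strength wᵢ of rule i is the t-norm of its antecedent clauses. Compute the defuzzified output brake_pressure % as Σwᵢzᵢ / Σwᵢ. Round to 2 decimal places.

R1 (z=43.0): ¬fast=1−0.10=0.90 → w = 0.90
R2 (z=31.0): fast=0.10, none=0.19; AND[min(a, b)] → w = 0.10
R3 (z=85.6): slight=0.96, moderate=0.45; AND[min(a, b)] → w = 0.45
R4 (z=89.3): fast=0.10, severe=0.05; AND[min(a, b)] → w = 0.05
Weighted average = (0.90·43.0 + 0.10·31.0 + 0.45·85.6 + 0.05·89.3) / (0.90 + 0.10 + 0.45 + 0.05)
  = 84.7850 / 1.5000 = 56.52

56.52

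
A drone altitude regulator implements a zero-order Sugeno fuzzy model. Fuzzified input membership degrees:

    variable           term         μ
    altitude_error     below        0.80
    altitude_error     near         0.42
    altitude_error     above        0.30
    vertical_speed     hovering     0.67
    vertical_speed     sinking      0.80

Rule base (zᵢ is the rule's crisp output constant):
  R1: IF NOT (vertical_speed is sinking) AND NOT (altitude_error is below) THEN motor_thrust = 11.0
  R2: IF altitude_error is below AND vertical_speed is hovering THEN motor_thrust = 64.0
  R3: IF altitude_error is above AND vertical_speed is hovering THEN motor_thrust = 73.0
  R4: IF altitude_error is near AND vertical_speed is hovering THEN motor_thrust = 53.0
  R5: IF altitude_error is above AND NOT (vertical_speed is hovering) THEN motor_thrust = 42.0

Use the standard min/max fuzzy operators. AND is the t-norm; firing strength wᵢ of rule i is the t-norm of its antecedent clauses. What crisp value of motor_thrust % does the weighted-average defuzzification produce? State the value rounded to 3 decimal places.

53.884

R1 (z=11.0): ¬sinking=1−0.80=0.20, ¬below=1−0.80=0.20; AND[min(a, b)] → w = 0.20
R2 (z=64.0): below=0.80, hovering=0.67; AND[min(a, b)] → w = 0.67
R3 (z=73.0): above=0.30, hovering=0.67; AND[min(a, b)] → w = 0.30
R4 (z=53.0): near=0.42, hovering=0.67; AND[min(a, b)] → w = 0.42
R5 (z=42.0): above=0.30, ¬hovering=1−0.67=0.33; AND[min(a, b)] → w = 0.30
Weighted average = (0.20·11.0 + 0.67·64.0 + 0.30·73.0 + 0.42·53.0 + 0.30·42.0) / (0.20 + 0.67 + 0.30 + 0.42 + 0.30)
  = 101.8400 / 1.8900 = 53.884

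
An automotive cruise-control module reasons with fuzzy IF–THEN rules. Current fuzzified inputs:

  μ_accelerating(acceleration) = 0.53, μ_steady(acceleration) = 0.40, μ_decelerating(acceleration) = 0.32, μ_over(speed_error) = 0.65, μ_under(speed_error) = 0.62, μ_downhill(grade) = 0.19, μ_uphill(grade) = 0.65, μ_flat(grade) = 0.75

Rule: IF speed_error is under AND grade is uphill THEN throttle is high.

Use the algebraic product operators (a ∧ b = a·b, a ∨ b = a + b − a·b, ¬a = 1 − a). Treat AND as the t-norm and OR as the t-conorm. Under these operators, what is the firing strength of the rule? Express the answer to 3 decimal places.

firing strength: under=0.62, uphill=0.65; AND[a·b] → w = 0.4030

0.403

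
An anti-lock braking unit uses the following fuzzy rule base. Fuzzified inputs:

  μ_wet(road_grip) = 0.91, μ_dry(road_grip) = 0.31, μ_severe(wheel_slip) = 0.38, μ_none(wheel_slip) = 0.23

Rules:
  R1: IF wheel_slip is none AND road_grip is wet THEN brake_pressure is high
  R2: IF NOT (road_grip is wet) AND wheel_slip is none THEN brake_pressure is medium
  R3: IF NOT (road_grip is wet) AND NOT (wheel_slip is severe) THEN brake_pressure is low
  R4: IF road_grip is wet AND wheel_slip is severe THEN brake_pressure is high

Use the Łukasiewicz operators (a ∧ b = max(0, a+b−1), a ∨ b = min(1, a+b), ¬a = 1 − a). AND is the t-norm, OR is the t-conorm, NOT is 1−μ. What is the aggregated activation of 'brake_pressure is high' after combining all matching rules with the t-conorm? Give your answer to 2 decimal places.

R1: none=0.23, wet=0.91; AND[max(0, a+b−1)] → w = 0.14
R2: ¬wet=1−0.91=0.09, none=0.23; AND[max(0, a+b−1)] → w = 0.00
R3: ¬wet=1−0.91=0.09, ¬severe=1−0.38=0.62; AND[max(0, a+b−1)] → w = 0.00
R4: wet=0.91, severe=0.38; AND[max(0, a+b−1)] → w = 0.29
Rules with consequent 'high': {R1, R4} → strengths 0.14, 0.29
Aggregate via t-conorm [min(1, a+b)]: 0.43

0.43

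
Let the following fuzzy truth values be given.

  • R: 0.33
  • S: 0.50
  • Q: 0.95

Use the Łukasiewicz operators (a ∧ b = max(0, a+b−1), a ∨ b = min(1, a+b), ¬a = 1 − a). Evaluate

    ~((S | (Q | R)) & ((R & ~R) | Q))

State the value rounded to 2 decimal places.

0.05

Q | R = min(1, a+b) on (0.95, 0.33) = 1.00
S | (Q | R) = min(1, a+b) on (0.50, 1.00) = 1.00
~R = 1 − 0.33 = 0.67
R & ~R = max(0, a+b−1) on (0.33, 0.67) = 0.00
(R & ~R) | Q = min(1, a+b) on (0.00, 0.95) = 0.95
(S | (Q | R)) & ((R & ~R) | Q) = max(0, a+b−1) on (1.00, 0.95) = 0.95
~((S | (Q | R)) & ((R & ~R) | Q)) = 1 − 0.95 = 0.05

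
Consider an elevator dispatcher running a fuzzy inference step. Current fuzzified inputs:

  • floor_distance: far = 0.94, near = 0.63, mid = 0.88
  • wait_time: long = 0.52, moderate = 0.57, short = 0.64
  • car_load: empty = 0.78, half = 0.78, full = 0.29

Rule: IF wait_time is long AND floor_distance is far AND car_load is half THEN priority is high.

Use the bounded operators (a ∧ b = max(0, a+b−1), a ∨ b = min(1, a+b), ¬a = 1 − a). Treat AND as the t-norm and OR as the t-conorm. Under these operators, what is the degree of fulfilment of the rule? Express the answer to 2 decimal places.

0.24

firing strength: long=0.52, far=0.94, half=0.78; AND[max(0, a+b−1)] → w = 0.24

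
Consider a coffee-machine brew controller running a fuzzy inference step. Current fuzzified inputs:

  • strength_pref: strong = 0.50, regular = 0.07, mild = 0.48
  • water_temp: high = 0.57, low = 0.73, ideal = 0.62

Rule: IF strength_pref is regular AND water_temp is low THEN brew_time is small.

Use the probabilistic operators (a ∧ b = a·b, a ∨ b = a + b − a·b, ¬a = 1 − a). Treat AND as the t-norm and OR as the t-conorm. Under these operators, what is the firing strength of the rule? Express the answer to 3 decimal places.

firing strength: regular=0.07, low=0.73; AND[a·b] → w = 0.0511

0.051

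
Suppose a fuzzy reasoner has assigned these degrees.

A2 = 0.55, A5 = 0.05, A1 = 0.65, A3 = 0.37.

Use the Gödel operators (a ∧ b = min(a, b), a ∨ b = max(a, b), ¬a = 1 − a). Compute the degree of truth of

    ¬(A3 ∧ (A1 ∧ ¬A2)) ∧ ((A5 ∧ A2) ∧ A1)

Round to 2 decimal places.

¬A2 = 1 − 0.55 = 0.45
A1 ∧ ¬A2 = min(a, b) on (0.65, 0.45) = 0.45
A3 ∧ (A1 ∧ ¬A2) = min(a, b) on (0.37, 0.45) = 0.37
¬(A3 ∧ (A1 ∧ ¬A2)) = 1 − 0.37 = 0.63
A5 ∧ A2 = min(a, b) on (0.05, 0.55) = 0.05
(A5 ∧ A2) ∧ A1 = min(a, b) on (0.05, 0.65) = 0.05
¬(A3 ∧ (A1 ∧ ¬A2)) ∧ ((A5 ∧ A2) ∧ A1) = min(a, b) on (0.63, 0.05) = 0.05

0.05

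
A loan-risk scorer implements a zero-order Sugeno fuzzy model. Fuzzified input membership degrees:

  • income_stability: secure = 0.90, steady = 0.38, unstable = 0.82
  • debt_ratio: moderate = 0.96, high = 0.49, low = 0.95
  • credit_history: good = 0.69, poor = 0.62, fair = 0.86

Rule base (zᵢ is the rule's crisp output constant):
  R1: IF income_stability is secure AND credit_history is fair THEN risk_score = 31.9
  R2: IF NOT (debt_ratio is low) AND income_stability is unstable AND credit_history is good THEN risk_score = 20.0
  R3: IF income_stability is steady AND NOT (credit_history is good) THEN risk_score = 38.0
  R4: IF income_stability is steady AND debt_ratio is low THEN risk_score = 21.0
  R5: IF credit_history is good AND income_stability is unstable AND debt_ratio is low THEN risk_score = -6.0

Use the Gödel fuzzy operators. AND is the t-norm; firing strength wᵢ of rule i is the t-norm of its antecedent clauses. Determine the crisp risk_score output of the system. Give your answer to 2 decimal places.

R1 (z=31.9): secure=0.90, fair=0.86; AND[min(a, b)] → w = 0.86
R2 (z=20.0): ¬low=1−0.95=0.05, unstable=0.82, good=0.69; AND[min(a, b)] → w = 0.05
R3 (z=38.0): steady=0.38, ¬good=1−0.69=0.31; AND[min(a, b)] → w = 0.31
R4 (z=21.0): steady=0.38, low=0.95; AND[min(a, b)] → w = 0.38
R5 (z=-6.0): good=0.69, unstable=0.82, low=0.95; AND[min(a, b)] → w = 0.69
Weighted average = (0.86·31.9 + 0.05·20.0 + 0.31·38.0 + 0.38·21.0 + 0.69·-6.0) / (0.86 + 0.05 + 0.31 + 0.38 + 0.69)
  = 44.0540 / 2.2900 = 19.24

19.24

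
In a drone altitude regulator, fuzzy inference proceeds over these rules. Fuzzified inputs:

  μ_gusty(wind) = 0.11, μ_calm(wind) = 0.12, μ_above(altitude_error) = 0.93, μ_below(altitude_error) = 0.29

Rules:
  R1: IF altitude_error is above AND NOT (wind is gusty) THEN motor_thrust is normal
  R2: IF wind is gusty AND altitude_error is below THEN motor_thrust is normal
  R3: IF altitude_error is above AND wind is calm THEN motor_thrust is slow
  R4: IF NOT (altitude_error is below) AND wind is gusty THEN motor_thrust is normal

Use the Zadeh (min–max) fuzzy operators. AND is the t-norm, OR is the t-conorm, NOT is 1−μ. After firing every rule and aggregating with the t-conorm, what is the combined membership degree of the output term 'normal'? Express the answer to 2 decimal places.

0.89

R1: above=0.93, ¬gusty=1−0.11=0.89; AND[min(a, b)] → w = 0.89
R2: gusty=0.11, below=0.29; AND[min(a, b)] → w = 0.11
R3: above=0.93, calm=0.12; AND[min(a, b)] → w = 0.12
R4: ¬below=1−0.29=0.71, gusty=0.11; AND[min(a, b)] → w = 0.11
Rules with consequent 'normal': {R1, R2, R4} → strengths 0.89, 0.11, 0.11
Aggregate via t-conorm [max(a, b)]: 0.89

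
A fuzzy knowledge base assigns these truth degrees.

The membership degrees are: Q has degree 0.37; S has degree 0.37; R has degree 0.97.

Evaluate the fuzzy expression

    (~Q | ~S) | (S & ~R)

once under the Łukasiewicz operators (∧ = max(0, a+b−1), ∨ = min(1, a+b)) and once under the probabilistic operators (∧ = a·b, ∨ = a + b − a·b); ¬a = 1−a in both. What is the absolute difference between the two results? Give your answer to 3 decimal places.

0.135

Under Łukasiewicz:
  ~Q = 1 − 0.37 = 0.63
  ~S = 1 − 0.37 = 0.63
  ~Q | ~S = min(1, a+b) on (0.63, 0.63) = 1.00
  ~R = 1 − 0.97 = 0.03
  S & ~R = max(0, a+b−1) on (0.37, 0.03) = 0.00
  (~Q | ~S) | (S & ~R) = min(1, a+b) on (1.00, 0.00) = 1.00
  → value = 1.0000
Under probabilistic:
  ~Q = 1 − 0.3700 = 0.6300
  ~S = 1 − 0.3700 = 0.6300
  ~Q | ~S = a + b − a·b on (0.6300, 0.6300) = 0.8631
  ~R = 1 − 0.9700 = 0.0300
  S & ~R = a·b on (0.3700, 0.0300) = 0.0111
  (~Q | ~S) | (S & ~R) = a + b − a·b on (0.8631, 0.0111) = 0.8646
  → value = 0.8646
|1.0000 − 0.8646| = 0.135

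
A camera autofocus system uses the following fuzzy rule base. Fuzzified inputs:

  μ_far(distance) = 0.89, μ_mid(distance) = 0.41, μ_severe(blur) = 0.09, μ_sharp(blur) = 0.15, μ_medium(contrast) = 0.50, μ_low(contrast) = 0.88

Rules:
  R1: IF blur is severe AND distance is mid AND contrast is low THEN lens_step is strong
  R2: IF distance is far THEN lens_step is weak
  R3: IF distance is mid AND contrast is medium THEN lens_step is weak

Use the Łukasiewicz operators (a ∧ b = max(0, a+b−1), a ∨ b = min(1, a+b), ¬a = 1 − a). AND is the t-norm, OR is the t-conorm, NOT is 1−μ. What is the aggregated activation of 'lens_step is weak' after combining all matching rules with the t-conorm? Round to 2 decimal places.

0.89

R1: severe=0.09, mid=0.41, low=0.88; AND[max(0, a+b−1)] → w = 0.00
R2: far=0.89 → w = 0.89
R3: mid=0.41, medium=0.50; AND[max(0, a+b−1)] → w = 0.00
Rules with consequent 'weak': {R2, R3} → strengths 0.89, 0.00
Aggregate via t-conorm [min(1, a+b)]: 0.89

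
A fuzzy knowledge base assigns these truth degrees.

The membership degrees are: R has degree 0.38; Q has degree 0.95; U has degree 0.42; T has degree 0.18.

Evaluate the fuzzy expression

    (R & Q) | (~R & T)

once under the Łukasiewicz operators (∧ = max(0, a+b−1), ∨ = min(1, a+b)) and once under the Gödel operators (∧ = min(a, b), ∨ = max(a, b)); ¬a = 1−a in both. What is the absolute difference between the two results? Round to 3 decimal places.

Under Łukasiewicz:
  R & Q = max(0, a+b−1) on (0.38, 0.95) = 0.33
  ~R = 1 − 0.38 = 0.62
  ~R & T = max(0, a+b−1) on (0.62, 0.18) = 0.00
  (R & Q) | (~R & T) = min(1, a+b) on (0.33, 0.00) = 0.33
  → value = 0.3300
Under Gödel:
  R & Q = min(a, b) on (0.38, 0.95) = 0.38
  ~R = 1 − 0.38 = 0.62
  ~R & T = min(a, b) on (0.62, 0.18) = 0.18
  (R & Q) | (~R & T) = max(a, b) on (0.38, 0.18) = 0.38
  → value = 0.3800
|0.3300 − 0.3800| = 0.050

0.050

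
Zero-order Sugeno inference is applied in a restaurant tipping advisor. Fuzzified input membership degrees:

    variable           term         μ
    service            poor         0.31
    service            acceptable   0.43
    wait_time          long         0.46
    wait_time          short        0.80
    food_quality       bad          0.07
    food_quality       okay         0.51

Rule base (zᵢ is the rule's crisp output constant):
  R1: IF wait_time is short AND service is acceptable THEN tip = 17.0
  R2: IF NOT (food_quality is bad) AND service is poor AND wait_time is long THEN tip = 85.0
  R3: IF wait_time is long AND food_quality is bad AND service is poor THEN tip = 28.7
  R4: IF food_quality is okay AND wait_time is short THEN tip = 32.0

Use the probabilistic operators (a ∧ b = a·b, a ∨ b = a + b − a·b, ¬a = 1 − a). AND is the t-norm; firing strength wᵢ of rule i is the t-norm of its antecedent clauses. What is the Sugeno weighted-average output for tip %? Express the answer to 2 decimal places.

34.05

R1 (z=17.0): short=0.80, acceptable=0.43; AND[a·b] → w = 0.3440
R2 (z=85.0): ¬bad=1−0.07=0.93, poor=0.31, long=0.46; AND[a·b] → w = 0.1326
R3 (z=28.7): long=0.46, bad=0.07, poor=0.31; AND[a·b] → w = 0.0100
R4 (z=32.0): okay=0.51, short=0.80; AND[a·b] → w = 0.4080
Weighted average = (0.3440·17.0 + 0.1326·85.0 + 0.0100·28.7 + 0.4080·32.0) / (0.3440 + 0.1326 + 0.0100 + 0.4080)
  = 30.4630 / 0.8946 = 34.05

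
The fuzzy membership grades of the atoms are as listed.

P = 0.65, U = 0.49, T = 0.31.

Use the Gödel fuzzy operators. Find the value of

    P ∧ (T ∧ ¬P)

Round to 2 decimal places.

0.31

¬P = 1 − 0.65 = 0.35
T ∧ ¬P = min(a, b) on (0.31, 0.35) = 0.31
P ∧ (T ∧ ¬P) = min(a, b) on (0.65, 0.31) = 0.31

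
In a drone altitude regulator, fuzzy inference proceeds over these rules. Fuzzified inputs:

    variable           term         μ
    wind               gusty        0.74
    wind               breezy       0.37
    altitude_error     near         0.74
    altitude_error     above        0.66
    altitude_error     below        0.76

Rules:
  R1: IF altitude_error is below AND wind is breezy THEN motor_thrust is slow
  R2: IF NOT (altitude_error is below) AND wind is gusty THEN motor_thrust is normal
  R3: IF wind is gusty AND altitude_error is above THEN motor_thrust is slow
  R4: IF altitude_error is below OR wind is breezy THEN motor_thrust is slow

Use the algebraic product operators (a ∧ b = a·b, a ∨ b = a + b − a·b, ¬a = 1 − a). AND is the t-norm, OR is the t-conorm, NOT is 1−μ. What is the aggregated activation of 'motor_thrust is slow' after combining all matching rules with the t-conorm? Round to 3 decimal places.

0.944

R1: below=0.76, breezy=0.37; AND[a·b] → w = 0.2812
R2: ¬below=1−0.76=0.24, gusty=0.74; AND[a·b] → w = 0.1776
R3: gusty=0.74, above=0.66; AND[a·b] → w = 0.4884
R4: below=0.76, breezy=0.37; OR[a + b − a·b] → w = 0.8488
Rules with consequent 'slow': {R1, R3, R4} → strengths 0.2812, 0.4884, 0.8488
Aggregate via t-conorm [a + b − a·b]: 0.9444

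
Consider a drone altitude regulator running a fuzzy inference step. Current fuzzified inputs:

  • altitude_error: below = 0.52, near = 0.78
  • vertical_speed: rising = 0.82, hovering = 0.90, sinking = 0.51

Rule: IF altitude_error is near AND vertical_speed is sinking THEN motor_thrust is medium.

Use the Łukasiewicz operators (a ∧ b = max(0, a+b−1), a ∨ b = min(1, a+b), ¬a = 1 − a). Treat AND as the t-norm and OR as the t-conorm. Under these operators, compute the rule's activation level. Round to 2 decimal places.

0.29

firing strength: near=0.78, sinking=0.51; AND[max(0, a+b−1)] → w = 0.29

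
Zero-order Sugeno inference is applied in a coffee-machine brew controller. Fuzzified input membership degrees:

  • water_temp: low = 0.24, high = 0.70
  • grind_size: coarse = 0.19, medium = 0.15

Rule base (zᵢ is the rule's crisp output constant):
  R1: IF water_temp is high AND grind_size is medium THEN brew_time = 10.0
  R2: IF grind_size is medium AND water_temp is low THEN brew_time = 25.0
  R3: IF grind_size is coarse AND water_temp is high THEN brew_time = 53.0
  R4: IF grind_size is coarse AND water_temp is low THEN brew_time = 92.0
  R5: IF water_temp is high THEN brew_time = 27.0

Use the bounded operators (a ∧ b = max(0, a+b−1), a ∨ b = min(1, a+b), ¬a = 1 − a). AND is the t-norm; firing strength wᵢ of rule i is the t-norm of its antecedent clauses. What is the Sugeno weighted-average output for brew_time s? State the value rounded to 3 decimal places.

27.000

R1 (z=10.0): high=0.70, medium=0.15; AND[max(0, a+b−1)] → w = 0.00
R2 (z=25.0): medium=0.15, low=0.24; AND[max(0, a+b−1)] → w = 0.00
R3 (z=53.0): coarse=0.19, high=0.70; AND[max(0, a+b−1)] → w = 0.00
R4 (z=92.0): coarse=0.19, low=0.24; AND[max(0, a+b−1)] → w = 0.00
R5 (z=27.0): high=0.70 → w = 0.70
Weighted average = (0.00·10.0 + 0.00·25.0 + 0.00·53.0 + 0.00·92.0 + 0.70·27.0) / (0.00 + 0.00 + 0.00 + 0.00 + 0.70)
  = 18.9000 / 0.7000 = 27.000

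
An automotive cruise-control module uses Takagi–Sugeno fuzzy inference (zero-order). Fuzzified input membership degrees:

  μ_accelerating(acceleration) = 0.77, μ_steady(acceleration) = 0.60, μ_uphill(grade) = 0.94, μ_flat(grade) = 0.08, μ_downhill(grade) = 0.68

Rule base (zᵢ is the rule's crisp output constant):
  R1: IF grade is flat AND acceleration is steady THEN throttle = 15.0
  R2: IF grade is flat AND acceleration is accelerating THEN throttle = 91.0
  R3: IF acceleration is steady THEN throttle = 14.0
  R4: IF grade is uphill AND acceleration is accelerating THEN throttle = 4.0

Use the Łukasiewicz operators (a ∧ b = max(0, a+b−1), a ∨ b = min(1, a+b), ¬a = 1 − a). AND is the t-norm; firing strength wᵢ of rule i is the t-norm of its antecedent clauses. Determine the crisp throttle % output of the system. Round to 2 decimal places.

8.58

R1 (z=15.0): flat=0.08, steady=0.60; AND[max(0, a+b−1)] → w = 0.00
R2 (z=91.0): flat=0.08, accelerating=0.77; AND[max(0, a+b−1)] → w = 0.00
R3 (z=14.0): steady=0.60 → w = 0.60
R4 (z=4.0): uphill=0.94, accelerating=0.77; AND[max(0, a+b−1)] → w = 0.71
Weighted average = (0.00·15.0 + 0.00·91.0 + 0.60·14.0 + 0.71·4.0) / (0.00 + 0.00 + 0.60 + 0.71)
  = 11.2400 / 1.3100 = 8.58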